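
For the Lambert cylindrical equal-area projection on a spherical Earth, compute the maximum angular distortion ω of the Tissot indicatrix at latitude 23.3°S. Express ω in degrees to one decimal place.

9.7°

The Lambert cylindrical equal-area projection is the cylindrical equal-area projection with its standard parallel at the equator (φ₀ = 0). Cylindrical equal-area (φ₀ = 0°): h = cos φ / cos 0° along meridians, k = cos 0° / cos φ along parallels; h·k = 1.
At 23.3°: h = 0.9184, k = 1.089; principal scales a = 1.089, b = 0.9184.
sin(ω/2) = (a − b)/(a + b) = 0.1703/2.007 = 0.08487, so ω = 2 arcsin(0.08487) ≈ 9.7°.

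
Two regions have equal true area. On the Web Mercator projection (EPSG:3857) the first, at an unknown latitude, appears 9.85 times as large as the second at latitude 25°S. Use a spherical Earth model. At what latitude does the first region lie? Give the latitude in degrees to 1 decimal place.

73.2°

Mercator areal scale is sec²φ, so apparent-area ratio = sec²φ₁ / sec²φ₂ = cos²φ₂ / cos²φ₁.
cos²φ₂ / cos²φ₁ = 9.85  ⇒  cos φ₁ = cos 25° / √9.85 = 0.9063/3.138 = 0.2888.
φ₁ = arccos(0.2888) ≈ 73.2°.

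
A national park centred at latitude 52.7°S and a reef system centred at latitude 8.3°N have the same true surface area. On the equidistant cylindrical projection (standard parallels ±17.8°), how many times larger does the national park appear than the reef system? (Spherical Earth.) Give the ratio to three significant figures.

1.63

In the equirectangular projection with standard parallel φ₀ = 17.8° (x = Rλ cos φ₀, y = Rφ), meridians are true-scale (h = 1) and the parallel scale is k = cos φ₀ / cos φ.
Areal scale at 52.7°: h·k = 1.000 × 1.571 = 1.571.
Areal scale at 8.3°: h·k = 1.000 × 0.9622 = 0.9622.
Ratio = 1.571/0.9622 ≈ 1.63.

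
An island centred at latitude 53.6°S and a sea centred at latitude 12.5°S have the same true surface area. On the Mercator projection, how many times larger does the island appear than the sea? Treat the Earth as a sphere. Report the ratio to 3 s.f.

2.71

Mercator is conformal with k = sec φ, so areal scale = k² = sec²φ.
At 53.6°: sec²(53.6°) = 1/0.5934² = 2.840.
At 12.5°: sec²(12.5°) = 1/0.9763² = 1.049.
Ratio = 2.840/1.049 = cos²(12.5°)/cos²(53.6°) ≈ 2.71.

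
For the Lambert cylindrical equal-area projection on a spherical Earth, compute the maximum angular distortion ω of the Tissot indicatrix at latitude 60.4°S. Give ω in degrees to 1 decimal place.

The Lambert cylindrical equal-area projection is the cylindrical equal-area projection with its standard parallel at the equator (φ₀ = 0). For cylindrical equal-area with standard parallel φ₀, h = cos φ / cos φ₀ and k = cos φ₀ / cos φ, so h·k = 1.
At 60.4°: h = 0.4939, k = 2.025; principal scales a = 2.025, b = 0.4939.
sin(ω/2) = (a − b)/(a + b) = 1.531/2.518 = 0.6077, so ω = 2 arcsin(0.6077) ≈ 74.9°.

74.9°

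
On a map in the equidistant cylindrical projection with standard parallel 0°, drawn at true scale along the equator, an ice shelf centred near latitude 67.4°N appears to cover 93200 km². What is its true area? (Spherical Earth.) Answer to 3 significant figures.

In the plate carrée (x = Rλ, y = Rφ), meridians are true-scale (h = 1) and parallels are stretched by k = sec φ.
Areal scale = h·k = 1 × sec φ; at 67.4°, h = 1.000, k = 2.602, so h·k = 2.602.
True area = apparent / (areal scale) = 93200 / 2.602 ≈ 35800 km².

35800 km²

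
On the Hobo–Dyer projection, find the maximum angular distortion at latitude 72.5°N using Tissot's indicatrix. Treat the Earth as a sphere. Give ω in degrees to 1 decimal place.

97.0°

Hobo–Dyer is a cylindrical equal-area projection with standard parallels at ±37.5°. For cylindrical equal-area with standard parallel φ₀, h = cos φ / cos φ₀ and k = cos φ₀ / cos φ, so h·k = 1.
At 72.5°: h = 0.3790, k = 2.638; principal scales a = 2.638, b = 0.3790.
sin(ω/2) = (a − b)/(a + b) = 2.259/3.017 = 0.7488, so ω = 2 arcsin(0.7488) ≈ 97.0°.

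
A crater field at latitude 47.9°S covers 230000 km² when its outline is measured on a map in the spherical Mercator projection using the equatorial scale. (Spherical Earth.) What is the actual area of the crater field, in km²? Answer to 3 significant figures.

For Mercator, h = k = sec φ (a conformal cylindrical projection has a single point scale, 1/cos φ).
Areal scale = k² = sec²φ = 1/cos²(47.9°) = 1/0.6704² = 2.225.
True area = apparent / (areal scale) = 230000 / 2.225 ≈ 103000 km².

103000 km²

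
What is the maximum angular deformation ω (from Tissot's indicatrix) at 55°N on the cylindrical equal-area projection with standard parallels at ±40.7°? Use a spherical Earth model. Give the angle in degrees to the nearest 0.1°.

For cylindrical equal-area with standard parallel φ₀, h = cos φ / cos φ₀ and k = cos φ₀ / cos φ, so h·k = 1.
At 55°: h = 0.7566, k = 1.322; principal scales a = 1.322, b = 0.7566.
sin(ω/2) = (a − b)/(a + b) = 0.5652/2.078 = 0.2720, so ω = 2 arcsin(0.2720) ≈ 31.6°.

31.6°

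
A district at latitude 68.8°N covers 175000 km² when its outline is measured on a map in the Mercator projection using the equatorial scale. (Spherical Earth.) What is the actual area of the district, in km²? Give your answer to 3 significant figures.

Mercator is conformal, so the point scale is isotropic: h = k = sec φ = 1/cos φ.
Areal scale = k² = sec²φ = 1/cos²(68.8°) = 1/0.3616² = 7.647.
True area = apparent / (areal scale) = 175000 / 7.647 ≈ 22900 km².

22900 km²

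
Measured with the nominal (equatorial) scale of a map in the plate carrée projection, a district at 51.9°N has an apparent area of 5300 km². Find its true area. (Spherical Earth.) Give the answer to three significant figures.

3270 km²

For the equirectangular projection with φ₀ = 0 (plate carrée), h = 1 along meridians and k = sec φ along parallels.
Areal scale = h·k = 1 × sec φ; at 51.9°, h = 1.000, k = 1.621, so h·k = 1.621.
True area = apparent / (areal scale) = 5300 / 1.621 ≈ 3270 km².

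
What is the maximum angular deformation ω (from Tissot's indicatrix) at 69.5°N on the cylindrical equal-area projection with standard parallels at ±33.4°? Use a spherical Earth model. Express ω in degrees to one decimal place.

89.0°

For cylindrical equal-area with standard parallel φ₀, h = cos φ / cos φ₀ and k = cos φ₀ / cos φ, so h·k = 1.
At 69.5°: h = 0.4195, k = 2.384; principal scales a = 2.384, b = 0.4195.
sin(ω/2) = (a − b)/(a + b) = 1.964/2.803 = 0.7007, so ω = 2 arcsin(0.7007) ≈ 89.0°.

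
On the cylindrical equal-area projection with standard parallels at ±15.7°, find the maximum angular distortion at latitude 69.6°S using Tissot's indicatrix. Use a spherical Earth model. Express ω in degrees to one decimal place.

100.4°

For cylindrical equal-area with standard parallel φ₀, h = cos φ / cos φ₀ and k = cos φ₀ / cos φ, so h·k = 1.
At 69.6°: h = 0.3621, k = 2.762; principal scales a = 2.762, b = 0.3621.
sin(ω/2) = (a − b)/(a + b) = 2.400/3.124 = 0.7682, so ω = 2 arcsin(0.7682) ≈ 100.4°.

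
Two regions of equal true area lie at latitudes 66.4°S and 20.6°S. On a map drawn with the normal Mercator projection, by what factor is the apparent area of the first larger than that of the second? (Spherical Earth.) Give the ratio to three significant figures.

On Mercator, area is exaggerated by sec²φ = 1/cos²φ.
At 66.4°: sec²(66.4°) = 1/0.4003² = 6.239.
At 20.6°: sec²(20.6°) = 1/0.9361² = 1.141.
Ratio = 6.239/1.141 = cos²(20.6°)/cos²(66.4°) ≈ 5.47.

5.47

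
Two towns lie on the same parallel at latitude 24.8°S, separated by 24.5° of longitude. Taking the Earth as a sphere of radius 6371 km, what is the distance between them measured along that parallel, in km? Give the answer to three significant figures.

Arc length along a parallel = R cos φ · Δλ (with Δλ in radians).
= 6371 × cos 24.8° × (24.5° × π/180) = 6371 × 0.9078 × 0.4276 ≈ 2470 km.

2470 km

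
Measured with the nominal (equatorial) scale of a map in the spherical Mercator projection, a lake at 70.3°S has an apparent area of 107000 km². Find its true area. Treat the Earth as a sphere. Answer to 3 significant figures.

12200 km²

Mercator is conformal, so the point scale is isotropic: h = k = sec φ = 1/cos φ.
Areal scale = k² = sec²φ = 1/cos²(70.3°) = 1/0.3371² = 8.800.
True area = apparent / (areal scale) = 107000 / 8.800 ≈ 12200 km².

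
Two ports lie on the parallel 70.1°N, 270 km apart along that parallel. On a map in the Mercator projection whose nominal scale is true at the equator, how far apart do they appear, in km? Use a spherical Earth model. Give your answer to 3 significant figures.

For Mercator, h = k = sec φ (a conformal cylindrical projection has a single point scale, 1/cos φ).
Along the parallel, k = sec 70.1° = 1/0.3404 = 2.938.
Map distance = 270 × 2.938 ≈ 793 km.

793 km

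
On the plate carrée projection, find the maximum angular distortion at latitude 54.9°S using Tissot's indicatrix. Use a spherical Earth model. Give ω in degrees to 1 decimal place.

Plate carrée maps x = Rλ, y = Rφ. The meridian scale is h = 1 and the parallel scale is k = 1/cos φ = sec φ.
At 54.9°: h = 1.000, k = 1.739; principal scales a = 1.739, b = 1.000.
sin(ω/2) = (a − b)/(a + b) = 0.7391/2.739 = 0.2698, so ω = 2 arcsin(0.2698) ≈ 31.3°.

31.3°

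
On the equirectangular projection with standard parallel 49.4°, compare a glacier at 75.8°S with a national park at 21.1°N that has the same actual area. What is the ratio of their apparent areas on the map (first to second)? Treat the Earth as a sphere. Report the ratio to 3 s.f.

3.80

The equidistant cylindrical projection with φ₀ = 49.4° has h = 1 (meridians true) and k = cos φ₀ / cos φ along parallels.
Areal scale at 75.8°: h·k = 1.000 × 2.653 = 2.653.
Areal scale at 21.1°: h·k = 1.000 × 0.6975 = 0.6975.
Ratio = 2.653/0.6975 ≈ 3.80.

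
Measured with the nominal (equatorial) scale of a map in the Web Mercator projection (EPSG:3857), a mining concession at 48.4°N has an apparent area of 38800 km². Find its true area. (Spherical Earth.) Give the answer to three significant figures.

The Mercator projection is conformal; its linear scale factor is the same in every direction and equals sec φ = 1/cos φ.
Areal scale = k² = sec²φ = 1/cos²(48.4°) = 1/0.6639² = 2.269.
True area = apparent / (areal scale) = 38800 / 2.269 ≈ 17100 km².

17100 km²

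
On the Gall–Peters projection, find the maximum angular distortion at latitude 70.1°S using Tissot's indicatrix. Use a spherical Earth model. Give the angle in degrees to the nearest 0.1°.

The Gall–Peters projection is cylindrical equal-area with φ₀ = 45°. A cylindrical equal-area projection with standard parallel φ₀ has meridian scale h = cos φ / cos φ₀ and parallel scale k = cos φ₀ / cos φ (so areas are preserved, h·k = 1).
At 70.1°: h = 0.4814, k = 2.077; principal scales a = 2.077, b = 0.4814.
sin(ω/2) = (a − b)/(a + b) = 1.596/2.559 = 0.6238, so ω = 2 arcsin(0.6238) ≈ 77.2°.

77.2°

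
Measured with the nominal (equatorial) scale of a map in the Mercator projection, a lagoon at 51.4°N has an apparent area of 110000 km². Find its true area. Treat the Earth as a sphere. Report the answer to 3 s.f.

Mercator is conformal, so the point scale is isotropic: h = k = sec φ = 1/cos φ.
Areal scale = k² = sec²φ = 1/cos²(51.4°) = 1/0.6239² = 2.569.
True area = apparent / (areal scale) = 110000 / 2.569 ≈ 42800 km².

42800 km²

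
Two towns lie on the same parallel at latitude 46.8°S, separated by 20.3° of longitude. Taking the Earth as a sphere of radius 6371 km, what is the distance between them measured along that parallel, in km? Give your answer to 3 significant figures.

1550 km

Arc length along a parallel = R cos φ · Δλ (with Δλ in radians).
= 6371 × cos 46.8° × (20.3° × π/180) = 6371 × 0.6845 × 0.3543 ≈ 1550 km.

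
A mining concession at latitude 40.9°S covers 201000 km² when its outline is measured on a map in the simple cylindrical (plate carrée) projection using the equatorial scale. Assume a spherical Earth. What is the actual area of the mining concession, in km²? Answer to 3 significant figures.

Plate carrée maps x = Rλ, y = Rφ. The meridian scale is h = 1 and the parallel scale is k = 1/cos φ = sec φ.
Areal scale = h·k = 1 × sec φ; at 40.9°, h = 1.000, k = 1.323, so h·k = 1.323.
True area = apparent / (areal scale) = 201000 / 1.323 ≈ 152000 km².

152000 km²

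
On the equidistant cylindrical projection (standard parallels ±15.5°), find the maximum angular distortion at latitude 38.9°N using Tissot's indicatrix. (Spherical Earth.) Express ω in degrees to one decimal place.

12.2°

In the equirectangular projection with standard parallel φ₀ = 15.5° (x = Rλ cos φ₀, y = Rφ), meridians are true-scale (h = 1) and the parallel scale is k = cos φ₀ / cos φ.
At 38.9°: h = 1.000, k = 1.238; principal scales a = 1.238, b = 1.000.
sin(ω/2) = (a − b)/(a + b) = 0.2382/2.238 = 0.1064, so ω = 2 arcsin(0.1064) ≈ 12.2°.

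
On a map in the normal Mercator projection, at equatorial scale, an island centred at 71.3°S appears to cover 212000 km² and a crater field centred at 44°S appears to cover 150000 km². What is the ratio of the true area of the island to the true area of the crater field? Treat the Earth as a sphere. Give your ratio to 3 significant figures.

Mercator's areal exaggeration is sec²φ; hence true area = (apparent area) · cos²φ.
True area of island: 212000 × cos²(71.3°) = 212000 × 0.1028 = 21790 km².
True area of crater field: 150000 × cos²(44°) = 150000 × 0.5174 = 77620 km².
Ratio = 21790 / 77620 ≈ 0.281.

0.281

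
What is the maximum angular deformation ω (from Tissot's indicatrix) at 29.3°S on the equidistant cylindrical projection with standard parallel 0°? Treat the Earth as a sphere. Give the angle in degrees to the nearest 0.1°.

For the equirectangular projection with φ₀ = 0 (plate carrée), h = 1 along meridians and k = sec φ along parallels.
At 29.3°: h = 1.000, k = 1.147; principal scales a = 1.147, b = 1.000.
sin(ω/2) = (a − b)/(a + b) = 0.1467/2.147 = 0.06834, so ω = 2 arcsin(0.06834) ≈ 7.8°.

7.8°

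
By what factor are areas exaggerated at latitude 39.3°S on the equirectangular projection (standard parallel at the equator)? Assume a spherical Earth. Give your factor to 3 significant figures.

1.29

For the equirectangular projection with φ₀ = 0 (plate carrée), h = 1 along meridians and k = sec φ along parallels.
Areal scale = h·k = 1 × sec φ; at 39.3°, h = 1.000, k = 1.292, so h·k = 1.292.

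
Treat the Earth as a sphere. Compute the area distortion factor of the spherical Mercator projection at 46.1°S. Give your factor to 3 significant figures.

2.08

Mercator is conformal, so the point scale is isotropic: h = k = sec φ = 1/cos φ.
Areal scale = k² = sec²φ = 1/cos²(46.1°) = 1/0.6934² = 2.080.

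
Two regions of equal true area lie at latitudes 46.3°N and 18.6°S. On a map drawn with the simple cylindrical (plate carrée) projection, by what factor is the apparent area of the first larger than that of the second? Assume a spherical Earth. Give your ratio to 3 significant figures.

1.37

Plate carrée maps x = Rλ, y = Rφ. The meridian scale is h = 1 and the parallel scale is k = 1/cos φ = sec φ.
Areal scale at 46.3°: h·k = 1.000 × 1.447 = 1.447.
Areal scale at 18.6°: h·k = 1.000 × 1.055 = 1.055.
Ratio = 1.447/1.055 ≈ 1.37.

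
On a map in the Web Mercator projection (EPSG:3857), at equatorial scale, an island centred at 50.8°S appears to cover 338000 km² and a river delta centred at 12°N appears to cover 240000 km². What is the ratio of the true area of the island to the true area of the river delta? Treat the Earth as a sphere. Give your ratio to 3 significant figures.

Mercator's areal exaggeration is sec²φ; hence true area = (apparent area) · cos²φ.
True area of island: 338000 × cos²(50.8°) = 338000 × 0.3995 = 135000 km².
True area of river delta: 240000 × cos²(12°) = 240000 × 0.9568 = 229600 km².
Ratio = 135000 / 229600 ≈ 0.588.

0.588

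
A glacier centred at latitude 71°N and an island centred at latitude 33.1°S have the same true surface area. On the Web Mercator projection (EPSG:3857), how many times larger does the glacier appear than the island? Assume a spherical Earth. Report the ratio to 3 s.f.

Mercator is conformal with k = sec φ, so areal scale = k² = sec²φ.
At 71°: sec²(71°) = 1/0.3256² = 9.434.
At 33.1°: sec²(33.1°) = 1/0.8377² = 1.425.
Ratio = 9.434/1.425 = cos²(33.1°)/cos²(71°) ≈ 6.62.

6.62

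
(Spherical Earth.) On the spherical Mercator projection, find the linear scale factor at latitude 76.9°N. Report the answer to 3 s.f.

4.41

The Mercator projection is conformal; its linear scale factor is the same in every direction and equals sec φ = 1/cos φ.
k = 1/cos 76.9° = 1/0.2267 = 4.412.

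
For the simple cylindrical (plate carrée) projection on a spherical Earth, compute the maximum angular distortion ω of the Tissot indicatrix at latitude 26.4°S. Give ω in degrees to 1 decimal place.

In the plate carrée (x = Rλ, y = Rφ), meridians are true-scale (h = 1) and parallels are stretched by k = sec φ.
At 26.4°: h = 1.000, k = 1.116; principal scales a = 1.116, b = 1.000.
sin(ω/2) = (a − b)/(a + b) = 0.1164/2.116 = 0.05501, so ω = 2 arcsin(0.05501) ≈ 6.3°.

6.3°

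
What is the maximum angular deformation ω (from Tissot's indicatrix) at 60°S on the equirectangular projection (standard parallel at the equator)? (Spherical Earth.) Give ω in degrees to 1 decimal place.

38.9°

Plate carrée maps x = Rλ, y = Rφ. The meridian scale is h = 1 and the parallel scale is k = 1/cos φ = sec φ.
At 60°: h = 1.000, k = 2.000; principal scales a = 2.000, b = 1.000.
sin(ω/2) = (a − b)/(a + b) = 1.0000/3.000 = 0.3333, so ω = 2 arcsin(0.3333) ≈ 38.9°.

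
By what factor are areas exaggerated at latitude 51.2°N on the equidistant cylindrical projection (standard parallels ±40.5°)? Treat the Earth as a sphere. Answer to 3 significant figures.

1.21

With standard parallel φ₀ = 40.5°, the equirectangular projection gives x = Rλ cos φ₀, y = Rφ, so h = 1 and k = cos 40.5° / cos φ.
Areal scale = h·k = 1 × cos φ₀ / cos φ; at 51.2°, h = 1.000, k = 1.214, so h·k = 1.214.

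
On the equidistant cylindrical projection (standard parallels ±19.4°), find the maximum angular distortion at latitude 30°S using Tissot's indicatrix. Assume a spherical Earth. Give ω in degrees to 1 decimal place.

4.9°

With standard parallel φ₀ = 19.4°, the equirectangular projection gives x = Rλ cos φ₀, y = Rφ, so h = 1 and k = cos 19.4° / cos φ.
At 30°: h = 1.000, k = 1.089; principal scales a = 1.089, b = 1.000.
sin(ω/2) = (a − b)/(a + b) = 0.08914/2.089 = 0.04267, so ω = 2 arcsin(0.04267) ≈ 4.9°.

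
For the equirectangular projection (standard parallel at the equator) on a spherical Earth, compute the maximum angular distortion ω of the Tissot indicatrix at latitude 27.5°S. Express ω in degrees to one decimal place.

For the equirectangular projection with φ₀ = 0 (plate carrée), h = 1 along meridians and k = sec φ along parallels.
At 27.5°: h = 1.000, k = 1.127; principal scales a = 1.127, b = 1.000.
sin(ω/2) = (a − b)/(a + b) = 0.1274/2.127 = 0.05988, so ω = 2 arcsin(0.05988) ≈ 6.9°.

6.9°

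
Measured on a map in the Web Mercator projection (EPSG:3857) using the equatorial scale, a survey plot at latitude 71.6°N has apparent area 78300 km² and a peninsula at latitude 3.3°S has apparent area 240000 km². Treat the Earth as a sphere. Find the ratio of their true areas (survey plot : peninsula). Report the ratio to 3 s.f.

Mercator's areal exaggeration is sec²φ; hence true area = (apparent area) · cos²φ.
True area of survey plot: 78300 × cos²(71.6°) = 78300 × 0.09963 = 7801 km².
True area of peninsula: 240000 × cos²(3.3°) = 240000 × 0.9967 = 239200 km².
Ratio = 7801 / 239200 ≈ 0.0326.

0.0326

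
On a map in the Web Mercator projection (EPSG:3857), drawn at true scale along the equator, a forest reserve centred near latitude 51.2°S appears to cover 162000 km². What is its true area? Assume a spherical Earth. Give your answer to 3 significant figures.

The Mercator projection is conformal; its linear scale factor is the same in every direction and equals sec φ = 1/cos φ.
Areal scale = k² = sec²φ = 1/cos²(51.2°) = 1/0.6266² = 2.547.
True area = apparent / (areal scale) = 162000 / 2.547 ≈ 63600 km².

63600 km²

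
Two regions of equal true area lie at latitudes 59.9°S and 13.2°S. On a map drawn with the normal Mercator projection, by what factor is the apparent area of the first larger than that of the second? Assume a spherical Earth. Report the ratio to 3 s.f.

Mercator is conformal with k = sec φ, so areal scale = k² = sec²φ.
At 59.9°: sec²(59.9°) = 1/0.5015² = 3.976.
At 13.2°: sec²(13.2°) = 1/0.9736² = 1.055.
Ratio = 3.976/1.055 = cos²(13.2°)/cos²(59.9°) ≈ 3.77.

3.77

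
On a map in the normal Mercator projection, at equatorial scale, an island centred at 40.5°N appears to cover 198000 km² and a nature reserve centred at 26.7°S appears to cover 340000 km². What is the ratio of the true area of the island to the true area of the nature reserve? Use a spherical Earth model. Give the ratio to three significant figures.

On Mercator the areal scale is sec²φ, so true area = apparent × cos²φ.
True area of island: 198000 × cos²(40.5°) = 198000 × 0.5782 = 114500 km².
True area of nature reserve: 340000 × cos²(26.7°) = 340000 × 0.7981 = 271400 km².
Ratio = 114500 / 271400 ≈ 0.422.

0.422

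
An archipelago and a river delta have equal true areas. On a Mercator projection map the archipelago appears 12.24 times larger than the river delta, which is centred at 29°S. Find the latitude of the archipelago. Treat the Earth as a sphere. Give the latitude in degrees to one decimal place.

For equal true areas on Mercator, apparent areas scale as sec²φ, so the ratio is cos²φ₂ / cos²φ₁.
cos²φ₂ / cos²φ₁ = 12.24  ⇒  cos φ₁ = cos 29° / √12.24 = 0.8746/3.499 = 0.2500.
φ₁ = arccos(0.2500) ≈ 75.5°.

75.5°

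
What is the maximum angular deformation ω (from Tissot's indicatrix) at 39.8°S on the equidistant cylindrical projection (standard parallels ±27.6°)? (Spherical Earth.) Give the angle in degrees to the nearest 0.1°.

With standard parallel φ₀ = 27.6°, the equirectangular projection gives x = Rλ cos φ₀, y = Rφ, so h = 1 and k = cos 27.6° / cos φ.
At 39.8°: h = 1.000, k = 1.153; principal scales a = 1.153, b = 1.000.
sin(ω/2) = (a − b)/(a + b) = 0.1535/2.153 = 0.07127, so ω = 2 arcsin(0.07127) ≈ 8.2°.

8.2°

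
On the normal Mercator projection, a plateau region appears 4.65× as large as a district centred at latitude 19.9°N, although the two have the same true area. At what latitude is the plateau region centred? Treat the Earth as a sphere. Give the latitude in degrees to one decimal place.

64.1°

On Mercator, (apparent₁)/(apparent₂) = sec²φ₁ / sec²φ₂ when true areas are equal.
cos²φ₂ / cos²φ₁ = 4.65  ⇒  cos φ₁ = cos 19.9° / √4.65 = 0.9403/2.156 = 0.4360.
φ₁ = arccos(0.4360) ≈ 64.1°.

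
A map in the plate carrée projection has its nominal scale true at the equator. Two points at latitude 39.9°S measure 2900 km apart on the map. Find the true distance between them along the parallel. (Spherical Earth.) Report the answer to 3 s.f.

For the equirectangular projection with φ₀ = 0 (plate carrée), h = 1 along meridians and k = sec φ along parallels.
Along the parallel at 39.9°, map distances are exaggerated by k = sec 39.9° = 1.304.
True distance = 2900 / 1.304 = 2900 × cos 39.9° ≈ 2220 km.

2220 km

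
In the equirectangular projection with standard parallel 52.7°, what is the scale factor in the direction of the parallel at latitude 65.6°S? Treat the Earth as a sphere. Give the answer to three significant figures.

1.47

With standard parallel φ₀ = 52.7°, the equirectangular projection gives x = Rλ cos φ₀, y = Rφ, so h = 1 and k = cos 52.7° / cos φ.
k = cos 52.7° / cos 65.6° = 0.6060/0.4131 = 1.467.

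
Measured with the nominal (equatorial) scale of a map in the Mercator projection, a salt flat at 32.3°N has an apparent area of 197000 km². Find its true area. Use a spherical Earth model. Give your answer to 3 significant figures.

For Mercator, h = k = sec φ (a conformal cylindrical projection has a single point scale, 1/cos φ).
Areal scale = k² = sec²φ = 1/cos²(32.3°) = 1/0.8453² = 1.400.
True area = apparent / (areal scale) = 197000 / 1.400 ≈ 141000 km².

141000 km²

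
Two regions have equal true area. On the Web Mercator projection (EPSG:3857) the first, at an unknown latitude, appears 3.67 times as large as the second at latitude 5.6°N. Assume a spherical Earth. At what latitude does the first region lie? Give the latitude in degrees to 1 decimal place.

On Mercator, (apparent₁)/(apparent₂) = sec²φ₁ / sec²φ₂ when true areas are equal.
cos²φ₂ / cos²φ₁ = 3.67  ⇒  cos φ₁ = cos 5.6° / √3.67 = 0.9952/1.916 = 0.5195.
φ₁ = arccos(0.5195) ≈ 58.7°.

58.7°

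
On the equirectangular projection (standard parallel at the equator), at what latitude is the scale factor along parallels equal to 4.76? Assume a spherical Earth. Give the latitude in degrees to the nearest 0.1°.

77.9°

Plate carrée: h = 1, k = sec φ along parallels.
sec φ = 4.76  ⇒  cos φ = 0.2101  ⇒  φ ≈ 77.9°.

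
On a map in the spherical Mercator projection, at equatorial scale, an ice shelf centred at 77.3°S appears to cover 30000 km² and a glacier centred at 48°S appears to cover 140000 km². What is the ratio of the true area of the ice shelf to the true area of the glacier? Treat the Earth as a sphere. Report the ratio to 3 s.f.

Since Mercator area scale is 1/cos²φ, the true area equals the apparent area multiplied by cos²φ.
True area of ice shelf: 30000 × cos²(77.3°) = 30000 × 0.04833 = 1450 km².
True area of glacier: 140000 × cos²(48°) = 140000 × 0.4477 = 62680 km².
Ratio = 1450 / 62680 ≈ 0.0231.

0.0231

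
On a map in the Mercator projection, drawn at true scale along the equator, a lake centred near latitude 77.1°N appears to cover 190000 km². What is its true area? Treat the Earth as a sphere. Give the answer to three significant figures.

For Mercator, h = k = sec φ (a conformal cylindrical projection has a single point scale, 1/cos φ).
Areal scale = k² = sec²φ = 1/cos²(77.1°) = 1/0.2233² = 20.06.
True area = apparent / (areal scale) = 190000 / 20.06 ≈ 9470 km².

9470 km²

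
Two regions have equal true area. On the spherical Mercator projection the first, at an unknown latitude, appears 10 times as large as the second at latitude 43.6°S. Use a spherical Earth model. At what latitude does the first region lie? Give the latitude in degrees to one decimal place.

For equal true areas on Mercator, apparent areas scale as sec²φ, so the ratio is cos²φ₂ / cos²φ₁.
cos²φ₂ / cos²φ₁ = 10  ⇒  cos φ₁ = cos 43.6° / √10 = 0.7242/3.162 = 0.2290.
φ₁ = arccos(0.2290) ≈ 76.8°.

76.8°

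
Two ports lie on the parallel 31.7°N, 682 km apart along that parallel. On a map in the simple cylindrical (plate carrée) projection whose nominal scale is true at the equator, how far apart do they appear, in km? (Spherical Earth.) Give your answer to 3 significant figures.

802 km

In the plate carrée (x = Rλ, y = Rφ), meridians are true-scale (h = 1) and parallels are stretched by k = sec φ.
Along the parallel, k = sec 31.7° = 1/0.8508 = 1.175.
Map distance = 682 × 1.175 ≈ 802 km.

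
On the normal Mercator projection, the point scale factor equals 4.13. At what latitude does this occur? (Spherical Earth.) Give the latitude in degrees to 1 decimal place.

76.0°

Mercator scale is k = sec φ = 1/cos φ.
1/cos φ = 4.13  ⇒  cos φ = 0.2421  ⇒  φ = arccos(0.2421) ≈ 76.0°.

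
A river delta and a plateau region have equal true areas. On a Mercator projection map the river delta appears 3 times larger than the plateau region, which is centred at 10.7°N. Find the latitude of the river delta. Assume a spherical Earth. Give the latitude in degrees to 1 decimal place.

55.4°

Mercator areal scale is sec²φ, so apparent-area ratio = sec²φ₁ / sec²φ₂ = cos²φ₂ / cos²φ₁.
cos²φ₂ / cos²φ₁ = 3  ⇒  cos φ₁ = cos 10.7° / √3 = 0.9826/1.732 = 0.5673.
φ₁ = arccos(0.5673) ≈ 55.4°.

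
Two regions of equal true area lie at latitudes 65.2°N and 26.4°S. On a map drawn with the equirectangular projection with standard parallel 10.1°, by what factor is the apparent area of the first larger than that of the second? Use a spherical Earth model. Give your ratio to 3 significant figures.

In the equirectangular projection with standard parallel φ₀ = 10.1° (x = Rλ cos φ₀, y = Rφ), meridians are true-scale (h = 1) and the parallel scale is k = cos φ₀ / cos φ.
Areal scale at 65.2°: h·k = 1.000 × 2.347 = 2.347.
Areal scale at 26.4°: h·k = 1.000 × 1.099 = 1.099.
Ratio = 2.347/1.099 ≈ 2.14.

2.14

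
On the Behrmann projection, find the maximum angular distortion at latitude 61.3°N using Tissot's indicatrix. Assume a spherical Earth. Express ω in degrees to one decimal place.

The Behrmann projection is cylindrical equal-area with φ₀ = 30°. A cylindrical equal-area projection with standard parallel φ₀ has meridian scale h = cos φ / cos φ₀ and parallel scale k = cos φ₀ / cos φ (so areas are preserved, h·k = 1).
At 61.3°: h = 0.5545, k = 1.803; principal scales a = 1.803, b = 0.5545.
sin(ω/2) = (a − b)/(a + b) = 1.249/2.358 = 0.5297, so ω = 2 arcsin(0.5297) ≈ 64.0°.

64.0°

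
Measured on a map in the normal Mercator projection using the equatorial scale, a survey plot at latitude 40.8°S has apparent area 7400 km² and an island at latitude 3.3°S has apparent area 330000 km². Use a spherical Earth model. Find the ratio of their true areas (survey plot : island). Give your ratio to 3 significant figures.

Mercator's areal exaggeration is sec²φ; hence true area = (apparent area) · cos²φ.
True area of survey plot: 7400 × cos²(40.8°) = 7400 × 0.5730 = 4241 km².
True area of island: 330000 × cos²(3.3°) = 330000 × 0.9967 = 328900 km².
Ratio = 4241 / 328900 ≈ 0.0129.

0.0129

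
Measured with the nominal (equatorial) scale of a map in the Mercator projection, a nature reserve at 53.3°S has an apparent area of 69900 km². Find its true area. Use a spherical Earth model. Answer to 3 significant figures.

25000 km²

Mercator is conformal, so the point scale is isotropic: h = k = sec φ = 1/cos φ.
Areal scale = k² = sec²φ = 1/cos²(53.3°) = 1/0.5976² = 2.800.
True area = apparent / (areal scale) = 69900 / 2.800 ≈ 25000 km².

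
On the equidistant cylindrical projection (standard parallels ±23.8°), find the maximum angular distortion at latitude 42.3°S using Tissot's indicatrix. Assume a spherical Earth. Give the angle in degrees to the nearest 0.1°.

12.2°

The equidistant cylindrical projection with φ₀ = 23.8° has h = 1 (meridians true) and k = cos φ₀ / cos φ along parallels.
At 42.3°: h = 1.000, k = 1.237; principal scales a = 1.237, b = 1.000.
sin(ω/2) = (a − b)/(a + b) = 0.2370/2.237 = 0.1060, so ω = 2 arcsin(0.1060) ≈ 12.2°.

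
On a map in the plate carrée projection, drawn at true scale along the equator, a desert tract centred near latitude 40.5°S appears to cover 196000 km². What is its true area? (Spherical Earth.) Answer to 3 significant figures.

149000 km²

For the equirectangular projection with φ₀ = 0 (plate carrée), h = 1 along meridians and k = sec φ along parallels.
Areal scale = h·k = 1 × sec φ; at 40.5°, h = 1.000, k = 1.315, so h·k = 1.315.
True area = apparent / (areal scale) = 196000 / 1.315 ≈ 149000 km².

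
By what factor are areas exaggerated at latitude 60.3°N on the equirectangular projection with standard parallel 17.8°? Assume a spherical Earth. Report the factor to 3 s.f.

1.92

In the equirectangular projection with standard parallel φ₀ = 17.8° (x = Rλ cos φ₀, y = Rφ), meridians are true-scale (h = 1) and the parallel scale is k = cos φ₀ / cos φ.
Areal scale = h·k = 1 × cos φ₀ / cos φ; at 60.3°, h = 1.000, k = 1.922, so h·k = 1.922.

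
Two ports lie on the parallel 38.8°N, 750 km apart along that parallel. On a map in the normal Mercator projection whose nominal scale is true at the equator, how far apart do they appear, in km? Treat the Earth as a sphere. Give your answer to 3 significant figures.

For Mercator, h = k = sec φ (a conformal cylindrical projection has a single point scale, 1/cos φ).
Along the parallel, k = sec 38.8° = 1/0.7793 = 1.283.
Map distance = 750 × 1.283 ≈ 962 km.

962 km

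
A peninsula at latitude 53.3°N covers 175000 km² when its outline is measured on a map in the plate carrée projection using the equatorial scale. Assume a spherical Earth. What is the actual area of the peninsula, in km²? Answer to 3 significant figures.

105000 km²

Plate carrée maps x = Rλ, y = Rφ. The meridian scale is h = 1 and the parallel scale is k = 1/cos φ = sec φ.
Areal scale = h·k = 1 × sec φ; at 53.3°, h = 1.000, k = 1.673, so h·k = 1.673.
True area = apparent / (areal scale) = 175000 / 1.673 ≈ 105000 km².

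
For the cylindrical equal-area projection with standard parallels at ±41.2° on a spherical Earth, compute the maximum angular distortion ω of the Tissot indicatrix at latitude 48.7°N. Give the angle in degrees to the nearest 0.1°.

Cylindrical equal-area (φ₀ = 41.2°): h = cos φ / cos 41.2° along meridians, k = cos 41.2° / cos φ along parallels; h·k = 1.
At 48.7°: h = 0.8772, k = 1.140; principal scales a = 1.140, b = 0.8772.
sin(ω/2) = (a − b)/(a + b) = 0.2628/2.017 = 0.1303, so ω = 2 arcsin(0.1303) ≈ 15.0°.

15.0°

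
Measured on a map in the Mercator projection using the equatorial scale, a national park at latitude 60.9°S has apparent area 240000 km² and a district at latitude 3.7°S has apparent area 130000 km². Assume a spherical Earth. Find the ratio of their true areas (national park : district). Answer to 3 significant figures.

On Mercator the areal scale is sec²φ, so true area = apparent × cos²φ.
True area of national park: 240000 × cos²(60.9°) = 240000 × 0.2365 = 56770 km².
True area of district: 130000 × cos²(3.7°) = 130000 × 0.9958 = 129500 km².
Ratio = 56770 / 129500 ≈ 0.438.

0.438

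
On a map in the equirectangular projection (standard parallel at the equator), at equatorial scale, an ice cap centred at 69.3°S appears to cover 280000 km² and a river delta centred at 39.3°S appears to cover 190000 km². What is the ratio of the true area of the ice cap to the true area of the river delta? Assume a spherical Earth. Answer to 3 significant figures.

On the plate carrée, areal scale = h·k = 1 × sec φ, so true area = apparent × cos φ.
True area of ice cap: 280000 × cos(69.3°) = 280000 × 0.3535 = 98970 km².
True area of river delta: 190000 × cos(39.3°) = 190000 × 0.7738 = 147000 km².
Ratio = 98970 / 147000 ≈ 0.673.

0.673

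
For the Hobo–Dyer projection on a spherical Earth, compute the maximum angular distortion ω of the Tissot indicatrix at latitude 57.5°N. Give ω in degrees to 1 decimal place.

The Hobo–Dyer projection is cylindrical equal-area with φ₀ = 37.5°. For cylindrical equal-area with standard parallel φ₀, h = cos φ / cos φ₀ and k = cos φ₀ / cos φ, so h·k = 1.
At 57.5°: h = 0.6773, k = 1.477; principal scales a = 1.477, b = 0.6773.
sin(ω/2) = (a − b)/(a + b) = 0.7993/2.154 = 0.3711, so ω = 2 arcsin(0.3711) ≈ 43.6°.

43.6°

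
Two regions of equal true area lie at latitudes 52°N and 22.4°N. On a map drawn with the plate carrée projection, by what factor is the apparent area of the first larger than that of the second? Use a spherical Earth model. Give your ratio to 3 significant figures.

1.50

In the plate carrée (x = Rλ, y = Rφ), meridians are true-scale (h = 1) and parallels are stretched by k = sec φ.
Areal scale at 52°: h·k = 1.000 × 1.624 = 1.624.
Areal scale at 22.4°: h·k = 1.000 × 1.082 = 1.082.
Ratio = 1.624/1.082 ≈ 1.50.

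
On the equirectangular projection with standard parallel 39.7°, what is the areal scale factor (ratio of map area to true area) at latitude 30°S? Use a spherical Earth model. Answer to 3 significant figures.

The equidistant cylindrical projection with φ₀ = 39.7° has h = 1 (meridians true) and k = cos φ₀ / cos φ along parallels.
Areal scale = h·k = 1 × cos φ₀ / cos φ; at 30°, h = 1.000, k = 0.8884, so h·k = 0.8884.

0.888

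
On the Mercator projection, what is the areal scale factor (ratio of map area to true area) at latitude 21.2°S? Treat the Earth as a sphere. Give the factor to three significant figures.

For Mercator, h = k = sec φ (a conformal cylindrical projection has a single point scale, 1/cos φ).
Areal scale = k² = sec²φ = 1/cos²(21.2°) = 1/0.9323² = 1.150.

1.15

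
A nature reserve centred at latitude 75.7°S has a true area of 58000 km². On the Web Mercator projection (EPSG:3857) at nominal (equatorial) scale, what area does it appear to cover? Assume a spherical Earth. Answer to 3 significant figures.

Mercator is conformal, so the point scale is isotropic: h = k = sec φ = 1/cos φ.
Areal scale = k² = sec²φ = 1/cos²(75.7°) = 1/0.2470² = 16.39.
Apparent area = 58000 × 16.39 ≈ 951000 km².

951000 km²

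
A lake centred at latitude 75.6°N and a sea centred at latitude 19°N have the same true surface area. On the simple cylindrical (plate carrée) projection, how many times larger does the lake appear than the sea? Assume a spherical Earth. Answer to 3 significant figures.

In the plate carrée (x = Rλ, y = Rφ), meridians are true-scale (h = 1) and parallels are stretched by k = sec φ.
Areal scale at 75.6°: h·k = 1.000 × 4.021 = 4.021.
Areal scale at 19°: h·k = 1.000 × 1.058 = 1.058.
Ratio = 4.021/1.058 ≈ 3.80.

3.80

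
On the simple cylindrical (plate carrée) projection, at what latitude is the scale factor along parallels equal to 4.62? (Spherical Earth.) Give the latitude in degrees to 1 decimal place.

Plate carrée: h = 1, k = sec φ along parallels.
sec φ = 4.62  ⇒  cos φ = 0.2165  ⇒  φ ≈ 77.5°.

77.5°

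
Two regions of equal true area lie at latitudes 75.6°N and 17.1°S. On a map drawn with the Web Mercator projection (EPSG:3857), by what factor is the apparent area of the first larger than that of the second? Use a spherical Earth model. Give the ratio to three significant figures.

14.8

On Mercator, area is exaggerated by sec²φ = 1/cos²φ.
At 75.6°: sec²(75.6°) = 1/0.2487² = 16.17.
At 17.1°: sec²(17.1°) = 1/0.9558² = 1.095.
Ratio = 16.17/1.095 = cos²(17.1°)/cos²(75.6°) ≈ 14.8.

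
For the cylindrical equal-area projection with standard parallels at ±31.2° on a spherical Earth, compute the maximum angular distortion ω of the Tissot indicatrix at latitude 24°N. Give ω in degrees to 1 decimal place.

For cylindrical equal-area with standard parallel φ₀, h = cos φ / cos φ₀ and k = cos φ₀ / cos φ, so h·k = 1.
At 24°: h = 1.068, k = 0.9363; principal scales a = 1.068, b = 0.9363.
sin(ω/2) = (a − b)/(a + b) = 0.1317/2.004 = 0.06571, so ω = 2 arcsin(0.06571) ≈ 7.5°.

7.5°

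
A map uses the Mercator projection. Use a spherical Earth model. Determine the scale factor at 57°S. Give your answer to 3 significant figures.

1.84

Mercator is conformal, so the point scale is isotropic: h = k = sec φ = 1/cos φ.
k = 1/cos 57° = 1/0.5446 = 1.836.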